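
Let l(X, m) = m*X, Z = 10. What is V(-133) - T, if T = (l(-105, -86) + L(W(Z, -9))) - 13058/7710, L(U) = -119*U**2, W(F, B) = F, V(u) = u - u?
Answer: 11070379/3855 ≈ 2871.7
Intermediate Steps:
l(X, m) = X*m
V(u) = 0
T = -11070379/3855 (T = (-105*(-86) - 119*10**2) - 13058/7710 = (9030 - 119*100) - 13058*1/7710 = (9030 - 11900) - 6529/3855 = -2870 - 6529/3855 = -11070379/3855 ≈ -2871.7)
V(-133) - T = 0 - 1*(-11070379/3855) = 0 + 11070379/3855 = 11070379/3855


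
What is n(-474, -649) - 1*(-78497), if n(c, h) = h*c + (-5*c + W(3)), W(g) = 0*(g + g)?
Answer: 388493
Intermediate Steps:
W(g) = 0 (W(g) = 0*(2*g) = 0)
n(c, h) = -5*c + c*h (n(c, h) = h*c + (-5*c + 0) = c*h - 5*c = -5*c + c*h)
n(-474, -649) - 1*(-78497) = -474*(-5 - 649) - 1*(-78497) = -474*(-654) + 78497 = 309996 + 78497 = 388493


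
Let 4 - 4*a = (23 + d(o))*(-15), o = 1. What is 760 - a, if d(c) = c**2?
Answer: 669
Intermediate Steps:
a = 91 (a = 1 - (23 + 1**2)*(-15)/4 = 1 - (23 + 1)*(-15)/4 = 1 - 6*(-15) = 1 - 1/4*(-360) = 1 + 90 = 91)
760 - a = 760 - 1*91 = 760 - 91 = 669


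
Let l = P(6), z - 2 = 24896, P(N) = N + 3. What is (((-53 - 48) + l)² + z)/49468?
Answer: 16681/24734 ≈ 0.67442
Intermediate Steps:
P(N) = 3 + N
z = 24898 (z = 2 + 24896 = 24898)
l = 9 (l = 3 + 6 = 9)
(((-53 - 48) + l)² + z)/49468 = (((-53 - 48) + 9)² + 24898)/49468 = ((-101 + 9)² + 24898)*(1/49468) = ((-92)² + 24898)*(1/49468) = (8464 + 24898)*(1/49468) = 33362*(1/49468) = 16681/24734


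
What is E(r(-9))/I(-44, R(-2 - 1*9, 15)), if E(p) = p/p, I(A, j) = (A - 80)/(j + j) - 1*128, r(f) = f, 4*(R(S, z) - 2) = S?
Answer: -3/136 ≈ -0.022059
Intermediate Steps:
R(S, z) = 2 + S/4
I(A, j) = -128 + (-80 + A)/(2*j) (I(A, j) = (-80 + A)/((2*j)) - 128 = (-80 + A)*(1/(2*j)) - 128 = (-80 + A)/(2*j) - 128 = -128 + (-80 + A)/(2*j))
E(p) = 1
E(r(-9))/I(-44, R(-2 - 1*9, 15)) = 1/((-80 - 44 - 256*(2 + (-2 - 1*9)/4))/(2*(2 + (-2 - 1*9)/4))) = 1/((-80 - 44 - 256*(2 + (-2 - 9)/4))/(2*(2 + (-2 - 9)/4))) = 1/((-80 - 44 - 256*(2 + (1/4)*(-11)))/(2*(2 + (1/4)*(-11)))) = 1/((-80 - 44 - 256*(2 - 11/4))/(2*(2 - 11/4))) = 1/((-80 - 44 - 256*(-3/4))/(2*(-3/4))) = 1/((1/2)*(-4/3)*(-80 - 44 + 192)) = 1/((1/2)*(-4/3)*68) = 1/(-136/3) = 1*(-3/136) = -3/136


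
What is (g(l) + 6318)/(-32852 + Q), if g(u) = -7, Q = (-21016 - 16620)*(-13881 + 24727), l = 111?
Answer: -6311/408232908 ≈ -1.5459e-5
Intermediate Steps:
Q = -408200056 (Q = -37636*10846 = -408200056)
(g(l) + 6318)/(-32852 + Q) = (-7 + 6318)/(-32852 - 408200056) = 6311/(-408232908) = 6311*(-1/408232908) = -6311/408232908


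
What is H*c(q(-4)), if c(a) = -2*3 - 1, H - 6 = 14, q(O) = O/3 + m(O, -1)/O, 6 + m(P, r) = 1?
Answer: -140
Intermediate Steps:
m(P, r) = -5 (m(P, r) = -6 + 1 = -5)
q(O) = -5/O + O/3 (q(O) = O/3 - 5/O = -5/O + O/3)
H = 20 (H = 6 + 14 = 20)
c(a) = -7 (c(a) = -6 - 1 = -7)
H*c(q(-4)) = 20*(-7) = -140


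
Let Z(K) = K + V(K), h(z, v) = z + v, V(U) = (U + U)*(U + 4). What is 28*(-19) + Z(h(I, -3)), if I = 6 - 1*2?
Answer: -521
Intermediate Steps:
V(U) = 2*U*(4 + U) (V(U) = (2*U)*(4 + U) = 2*U*(4 + U))
I = 4 (I = 6 - 2 = 4)
h(z, v) = v + z
Z(K) = K + 2*K*(4 + K)
28*(-19) + Z(h(I, -3)) = 28*(-19) + (-3 + 4)*(9 + 2*(-3 + 4)) = -532 + 1*(9 + 2*1) = -532 + 1*(9 + 2) = -532 + 1*11 = -532 + 11 = -521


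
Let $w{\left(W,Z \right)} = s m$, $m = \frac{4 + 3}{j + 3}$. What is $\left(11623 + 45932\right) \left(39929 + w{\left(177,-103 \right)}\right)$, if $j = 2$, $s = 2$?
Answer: $2298274749$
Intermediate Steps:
$m = \frac{7}{5}$ ($m = \frac{4 + 3}{2 + 3} = \frac{7}{5} \approx 1.4$)
$w{\left(W,Z \right)} = \frac{14}{5}$ ($w{\left(W,Z \right)} = 2 \cdot \frac{7}{5} = \frac{14}{5}$)
$\left(11623 + 45932\right) \left(39929 + w{\left(177,-103 \right)}\right) = \left(11623 + 45932\right) \left(39929 + \frac{14}{5}\right) = 57555 \cdot \frac{199659}{5} = 2298274749$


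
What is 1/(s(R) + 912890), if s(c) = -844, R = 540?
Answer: 1/912046 ≈ 1.0964e-6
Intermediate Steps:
1/(s(R) + 912890) = 1/(-844 + 912890) = 1/912046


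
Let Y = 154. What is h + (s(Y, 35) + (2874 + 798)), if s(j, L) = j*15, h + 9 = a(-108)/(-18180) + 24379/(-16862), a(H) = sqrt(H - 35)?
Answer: 100692347/16862 - I*sqrt(143)/18180 ≈ 5971.6 - 0.00065777*I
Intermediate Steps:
a(H) = sqrt(-35 + H)
h = -176137/16862 - I*sqrt(143)/18180 (h = -9 + (sqrt(-35 - 108)/(-18180) + 24379/(-16862)) = -9 + (sqrt(-143)*(-1/18180) + 24379*(-1/16862)) = -9 + ((I*sqrt(143))*(-1/18180) - 24379/16862) = -9 + (-I*sqrt(143)/18180 - 24379/16862) = -9 + (-24379/16862 - I*sqrt(143)/18180) = -176137/16862 - I*sqrt(143)/18180 ≈ -10.446 - 0.00065777*I)
s(j, L) = 15*j
h + (s(Y, 35) + (2874 + 798)) = (-176137/16862 - I*sqrt(143)/18180) + (15*154 + (2874 + 798)) = (-176137/16862 - I*sqrt(143)/18180) + (2310 + 3672) = (-176137/16862 - I*sqrt(143)/18180) + 5982 = 100692347/16862 - I*sqrt(143)/18180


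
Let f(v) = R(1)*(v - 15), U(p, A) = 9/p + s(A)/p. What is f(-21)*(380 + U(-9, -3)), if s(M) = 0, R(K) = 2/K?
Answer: -27288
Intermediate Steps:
U(p, A) = 9/p (U(p, A) = 9/p + 0/p = 9/p + 0 = 9/p)
f(v) = -30 + 2*v (f(v) = (2/1)*(v - 15) = (2*1)*(-15 + v) = 2*(-15 + v) = -30 + 2*v)
f(-21)*(380 + U(-9, -3)) = (-30 + 2*(-21))*(380 + 9/(-9)) = (-30 - 42)*(380 + 9*(-⅑)) = -72*(380 - 1) = -72*379 = -27288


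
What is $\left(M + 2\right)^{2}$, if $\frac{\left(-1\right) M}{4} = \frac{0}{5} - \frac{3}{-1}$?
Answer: $100$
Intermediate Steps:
$M = -12$ ($M = - 4 \left(\frac{0}{5} - \frac{3}{-1}\right) = - 4 \left(0 \cdot \frac{1}{5} - -3\right) = - 4 \left(0 + 3\right) = \left(-4\right) 3 = -12$)
$\left(M + 2\right)^{2} = \left(-12 + 2\right)^{2} = \left(-10\right)^{2} = 100$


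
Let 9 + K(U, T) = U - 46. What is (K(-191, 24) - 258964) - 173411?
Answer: -432621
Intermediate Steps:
K(U, T) = -55 + U (K(U, T) = -9 + (U - 46) = -9 + (-46 + U) = -55 + U)
(K(-191, 24) - 258964) - 173411 = ((-55 - 191) - 258964) - 173411 = (-246 - 258964) - 173411 = -259210 - 173411 = -432621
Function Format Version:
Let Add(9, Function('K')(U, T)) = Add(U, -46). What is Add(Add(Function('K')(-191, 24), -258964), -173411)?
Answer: -432621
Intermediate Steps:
Function('K')(U, T) = Add(-55, U) (Function('K')(U, T) = Add(-9, Add(U, -46)) = Add(-9, Add(-46, U)) = Add(-55, U))
Add(Add(Function('K')(-191, 24), -258964), -173411) = Add(Add(Add(-55, -191), -258964), -173411) = Add(Add(-246, -258964), -173411) = Add(-259210, -173411) = -432621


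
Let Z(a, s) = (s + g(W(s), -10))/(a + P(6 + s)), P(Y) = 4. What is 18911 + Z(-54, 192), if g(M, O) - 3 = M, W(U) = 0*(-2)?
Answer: 189071/10 ≈ 18907.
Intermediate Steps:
W(U) = 0
g(M, O) = 3 + M
Z(a, s) = (3 + s)/(4 + a) (Z(a, s) = (s + (3 + 0))/(a + 4) = (s + 3)/(4 + a) = (3 + s)/(4 + a))
18911 + Z(-54, 192) = 18911 + (3 + 192)/(4 - 54) = 18911 + 195/(-50) = 18911 - 1/50*195 = 18911 - 39/10 = 189071/10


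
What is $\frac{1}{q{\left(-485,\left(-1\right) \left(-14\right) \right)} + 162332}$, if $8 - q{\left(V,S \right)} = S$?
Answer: $\frac{1}{162326} \approx 6.1604 \cdot 10^{-6}$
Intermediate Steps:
$q{\left(V,S \right)} = 8 - S$
$\frac{1}{q{\left(-485,\left(-1\right) \left(-14\right) \right)} + 162332} = \frac{1}{\left(8 - \left(-1\right) \left(-14\right)\right) + 162332} = \frac{1}{\left(8 - 14\right) + 162332} = \frac{1}{-6 + 162332} = \frac{1}{162326}$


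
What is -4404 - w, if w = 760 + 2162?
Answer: -7326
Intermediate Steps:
w = 2922
-4404 - w = -4404 - 1*2922 = -4404 - 2922 = -7326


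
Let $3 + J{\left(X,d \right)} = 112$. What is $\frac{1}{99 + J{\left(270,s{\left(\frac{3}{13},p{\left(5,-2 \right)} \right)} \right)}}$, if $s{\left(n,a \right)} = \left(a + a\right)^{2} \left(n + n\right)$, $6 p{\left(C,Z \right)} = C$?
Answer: $\frac{1}{208} \approx 0.0048077$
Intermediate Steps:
$p{\left(C,Z \right)} = \frac{C}{6}$
$s{\left(n,a \right)} = 8 n a^{2}$ ($s{\left(n,a \right)} = \left(2 a\right)^{2} \cdot 2 n = 4 a^{2} \cdot 2 n = 8 n a^{2}$)
$J{\left(X,d \right)} = 109$ ($J{\left(X,d \right)} = -3 + 112 = 109$)
$\frac{1}{99 + J{\left(270,s{\left(\frac{3}{13},p{\left(5,-2 \right)} \right)} \right)}} = \frac{1}{99 + 109} = \frac{1}{208}$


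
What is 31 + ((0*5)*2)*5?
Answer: 31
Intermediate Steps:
31 + ((0*5)*2)*5 = 31 + (0*2)*5 = 31 + 0*5 = 31 + 0 = 31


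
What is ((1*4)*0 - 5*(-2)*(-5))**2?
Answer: 2500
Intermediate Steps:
((1*4)*0 - 5*(-2)*(-5))**2 = (4*0 + 10*(-5))**2 = (0 - 50)**2 = (-50)**2 = 2500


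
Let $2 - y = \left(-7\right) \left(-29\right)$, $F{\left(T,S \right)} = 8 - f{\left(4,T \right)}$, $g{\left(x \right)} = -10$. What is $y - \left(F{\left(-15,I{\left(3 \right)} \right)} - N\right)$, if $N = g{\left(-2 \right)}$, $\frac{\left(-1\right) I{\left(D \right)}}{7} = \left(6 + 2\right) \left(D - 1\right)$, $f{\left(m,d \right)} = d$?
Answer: $-234$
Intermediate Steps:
$I{\left(D \right)} = 56 - 56 D$ ($I{\left(D \right)} = - 7 \left(6 + 2\right) \left(D - 1\right) = - 7 \cdot 8 \left(-1 + D\right) = - 7 \left(-8 + 8 D\right) = 56 - 56 D$)
$F{\left(T,S \right)} = 8 - T$
$N = -10$
$y = -201$ ($y = 2 - \left(-7\right) \left(-29\right) = 2 - 203 = -201$)
$y - \left(F{\left(-15,I{\left(3 \right)} \right)} - N\right) = -201 - \left(\left(8 - -15\right) - -10\right) = -201 - \left(\left(8 + 15\right) + 10\right) = -201 - \left(23 + 10\right) = -201 - 33 = -234$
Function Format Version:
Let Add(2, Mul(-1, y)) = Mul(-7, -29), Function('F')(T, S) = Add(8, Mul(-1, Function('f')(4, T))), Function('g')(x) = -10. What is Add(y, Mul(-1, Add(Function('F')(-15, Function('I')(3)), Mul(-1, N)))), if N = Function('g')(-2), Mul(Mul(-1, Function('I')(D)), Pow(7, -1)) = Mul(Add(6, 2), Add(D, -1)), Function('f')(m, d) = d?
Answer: -234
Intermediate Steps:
Function('I')(D) = Add(56, Mul(-56, D)) (Function('I')(D) = Mul(-7, Mul(Add(6, 2), Add(D, -1))) = Mul(-7, Mul(8, Add(-1, D))) = Mul(-7, Add(-8, Mul(8, D))) = Add(56, Mul(-56, D)))
Function('F')(T, S) = Add(8, Mul(-1, T))
N = -10
y = -201 (y = Add(2, Mul(-1, Mul(-7, -29))) = Add(2, Mul(-1, 203)) = Add(2, -203) = -201)
Add(y, Mul(-1, Add(Function('F')(-15, Function('I')(3)), Mul(-1, N)))) = Add(-201, Mul(-1, Add(Add(8, Mul(-1, -15)), Mul(-1, -10)))) = Add(-201, Mul(-1, Add(Add(8, 15), 10))) = Add(-201, Mul(-1, Add(23, 10))) = Add(-201, Mul(-1, 33)) = Add(-201, -33) = -234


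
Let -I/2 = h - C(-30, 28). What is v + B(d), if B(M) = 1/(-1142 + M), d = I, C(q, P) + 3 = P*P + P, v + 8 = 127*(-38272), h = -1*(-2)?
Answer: -2294180543/472 ≈ -4.8606e+6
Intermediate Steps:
h = 2
v = -4860552 (v = -8 + 127*(-38272) = -8 - 4860544 = -4860552)
C(q, P) = -3 + P + P**2 (C(q, P) = -3 + (P*P + P) = -3 + (P**2 + P) = -3 + (P + P**2) = -3 + P + P**2)
I = 1614 (I = -2*(2 - (-3 + 28 + 28**2)) = -2*(2 - (-3 + 28 + 784)) = -2*(2 - 1*809) = -2*(2 - 809) = -2*(-807) = 1614)
d = 1614
v + B(d) = -4860552 + 1/(-1142 + 1614) = -4860552 + 1/472 = -2294180543/472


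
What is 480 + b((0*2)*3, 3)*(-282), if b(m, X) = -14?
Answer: 4428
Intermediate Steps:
480 + b((0*2)*3, 3)*(-282) = 480 - 14*(-282) = 480 + 3948 = 4428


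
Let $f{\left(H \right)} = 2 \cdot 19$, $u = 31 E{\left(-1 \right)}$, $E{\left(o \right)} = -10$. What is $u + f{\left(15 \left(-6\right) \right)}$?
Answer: $-272$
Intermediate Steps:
$u = -310$ ($u = 31 \left(-10\right) = -310$)
$f{\left(H \right)} = 38$
$u + f{\left(15 \left(-6\right) \right)} = -310 + 38 = -272$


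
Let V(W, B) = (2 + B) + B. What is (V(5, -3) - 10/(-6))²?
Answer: 49/9 ≈ 5.4444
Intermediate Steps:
V(W, B) = 2 + 2*B
(V(5, -3) - 10/(-6))² = ((2 + 2*(-3)) - 10/(-6))² = ((2 - 6) - 10*(-⅙))² = (-4 + 5/3)² = (-7/3)² = 49/9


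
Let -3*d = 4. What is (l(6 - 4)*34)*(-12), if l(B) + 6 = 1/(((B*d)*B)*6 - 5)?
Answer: 90984/37 ≈ 2459.0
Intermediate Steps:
d = -4/3 (d = -1/3*4 = -4/3 ≈ -1.3333)
l(B) = -6 + 1/(-5 - 8*B**2) (l(B) = -6 + 1/(((B*(-4/3))*B)*6 - 5) = -6 + 1/(((-4*B/3)*B)*6 - 5) = -6 + 1/(-4*B**2/3*6 - 5) = -6 + 1/(-8*B**2 - 5) = -6 + 1/(-5 - 8*B**2))
(l(6 - 4)*34)*(-12) = (((-31 - 48*(6 - 4)**2)/(5 + 8*(6 - 4)**2))*34)*(-12) = (((-31 - 48*2**2)/(5 + 8*2**2))*34)*(-12) = (((-31 - 48*4)/(5 + 8*4))*34)*(-12) = (((-31 - 192)/(5 + 32))*34)*(-12) = ((-223/37)*34)*(-12) = (((1/37)*(-223))*34)*(-12) = -223/37*34*(-12) = -7582/37*(-12) = 90984/37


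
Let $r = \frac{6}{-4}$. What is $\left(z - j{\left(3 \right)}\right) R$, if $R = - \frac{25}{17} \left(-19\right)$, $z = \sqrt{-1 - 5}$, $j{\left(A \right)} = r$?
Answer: $\frac{1425}{34} + \frac{475 i \sqrt{6}}{17} \approx 41.912 + 68.442 i$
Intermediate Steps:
$r = - \frac{3}{2}$ ($r = 6 \left(- \frac{1}{4}\right) = - \frac{3}{2} \approx -1.5$)
$j{\left(A \right)} = - \frac{3}{2}$
$z = i \sqrt{6}$ ($z = \sqrt{-6} = i \sqrt{6} \approx 2.4495 i$)
$R = \frac{475}{17}$ ($R = \left(-25\right) \frac{1}{17} \left(-19\right) = \left(- \frac{25}{17}\right) \left(-19\right) = \frac{475}{17} \approx 27.941$)
$\left(z - j{\left(3 \right)}\right) R = \left(i \sqrt{6} - - \frac{3}{2}\right) \frac{475}{17} = \left(i \sqrt{6} + \frac{3}{2}\right) \frac{475}{17} = \left(\frac{3}{2} + i \sqrt{6}\right) \frac{475}{17} = \frac{1425}{34} + \frac{475 i \sqrt{6}}{17}$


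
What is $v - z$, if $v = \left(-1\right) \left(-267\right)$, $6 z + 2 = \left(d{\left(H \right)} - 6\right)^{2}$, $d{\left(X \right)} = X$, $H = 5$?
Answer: $\frac{1603}{6} \approx 267.17$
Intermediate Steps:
$z = - \frac{1}{6}$ ($z = - \frac{1}{3} + \frac{\left(5 - 6\right)^{2}}{6} = - \frac{1}{3} + \frac{\left(-1\right)^{2}}{6} = - \frac{1}{3} + \frac{1}{6} \cdot 1 = - \frac{1}{3} + \frac{1}{6} = - \frac{1}{6} \approx -0.16667$)
$v = 267$
$v - z = 267 - - \frac{1}{6} = 267 + \frac{1}{6} = \frac{1603}{6}$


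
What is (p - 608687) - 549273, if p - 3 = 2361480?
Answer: 1203523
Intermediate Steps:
p = 2361483 (p = 3 + 2361480 = 2361483)
(p - 608687) - 549273 = (2361483 - 608687) - 549273 = 1752796 - 549273 = 1203523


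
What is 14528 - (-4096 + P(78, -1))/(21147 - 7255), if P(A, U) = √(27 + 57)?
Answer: 50456768/3473 - √21/6946 ≈ 14528.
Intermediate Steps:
P(A, U) = 2*√21 (P(A, U) = √84 = 2*√21)
14528 - (-4096 + P(78, -1))/(21147 - 7255) = 14528 - (-4096 + 2*√21)/(21147 - 7255) = 14528 - (-4096 + 2*√21)/13892 = 14528 - (-1024/3473 + √21/6946) = 14528 + (1024/3473 - √21/6946) = 50456768/3473 - √21/6946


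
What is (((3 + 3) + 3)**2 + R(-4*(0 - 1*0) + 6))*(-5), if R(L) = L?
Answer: -435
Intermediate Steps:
(((3 + 3) + 3)**2 + R(-4*(0 - 1*0) + 6))*(-5) = (((3 + 3) + 3)**2 + (-4*(0 - 1*0) + 6))*(-5) = ((6 + 3)**2 + (-4*(0 + 0) + 6))*(-5) = (9**2 + (-4*0 + 6))*(-5) = (81 + (0 + 6))*(-5) = (81 + 6)*(-5) = 87*(-5) = -435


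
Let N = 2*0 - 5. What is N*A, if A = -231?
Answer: 1155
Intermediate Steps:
N = -5 (N = 0 - 5 = -5)
N*A = -5*(-231) = 1155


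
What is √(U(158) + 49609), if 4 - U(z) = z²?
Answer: 157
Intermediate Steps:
U(z) = 4 - z²
√(U(158) + 49609) = √((4 - 1*158²) + 49609) = √((4 - 1*24964) + 49609) = √((4 - 24964) + 49609) = √(-24960 + 49609) = √24649 = 157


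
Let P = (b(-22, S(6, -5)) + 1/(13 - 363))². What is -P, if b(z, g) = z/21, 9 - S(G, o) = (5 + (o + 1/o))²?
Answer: -1216609/1102500 ≈ -1.1035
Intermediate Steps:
S(G, o) = 9 - (5 + o + 1/o)² (S(G, o) = 9 - (5 + (o + 1/o))² = 9 - (5 + o + 1/o)²)
b(z, g) = z/21 (b(z, g) = z*(1/21) = z/21)
P = 1216609/1102500 (P = ((1/21)*(-22) + 1/(13 - 363))² = (-22/21 + 1/(-350))² = (-22/21 - 1/350)² = (-1103/1050)² = 1216609/1102500 ≈ 1.1035)
-P = -1*1216609/1102500 = -1216609/1102500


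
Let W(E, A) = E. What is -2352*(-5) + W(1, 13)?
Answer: 11761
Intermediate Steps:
-2352*(-5) + W(1, 13) = -2352*(-5) + 1 = -112*(-105) + 1 = 11760 + 1 = 11761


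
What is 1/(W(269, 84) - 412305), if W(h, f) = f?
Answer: -1/412221 ≈ -2.4259e-6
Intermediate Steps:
1/(W(269, 84) - 412305) = 1/(84 - 412305) = 1/(-412221) = -1/412221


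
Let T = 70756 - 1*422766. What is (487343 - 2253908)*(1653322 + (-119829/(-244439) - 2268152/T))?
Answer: -25131267182543141788587/8604497239 ≈ -2.9207e+12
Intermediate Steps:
T = -352010 (T = 70756 - 422766 = -352010)
(487343 - 2253908)*(1653322 + (-119829/(-244439) - 2268152/T)) = (487343 - 2253908)*(1653322 + (-119829/(-244439) - 2268152/(-352010))) = -1766565*(1653322 + (-119829*(-1/244439) - 2268152*(-1/352010))) = -1766565*(1653322 + (119829/244439 + 1134076/176005)) = -1766565*(1653322 + 298302906509/43022486195) = -1766565*71130321223796299/43022486195 = -25131267182543141788587/8604497239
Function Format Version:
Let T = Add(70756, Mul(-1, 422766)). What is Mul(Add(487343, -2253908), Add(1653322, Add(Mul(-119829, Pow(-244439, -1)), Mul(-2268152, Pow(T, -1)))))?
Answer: Rational(-25131267182543141788587, 8604497239) ≈ -2.9207e+12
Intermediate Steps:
T = -352010 (T = Add(70756, -422766) = -352010)
Mul(Add(487343, -2253908), Add(1653322, Add(Mul(-119829, Pow(-244439, -1)), Mul(-2268152, Pow(T, -1))))) = Mul(Add(487343, -2253908), Add(1653322, Add(Mul(-119829, Pow(-244439, -1)), Mul(-2268152, Pow(-352010, -1))))) = Mul(-1766565, Add(1653322, Add(Mul(-119829, Rational(-1, 244439)), Mul(-2268152, Rational(-1, 352010))))) = Mul(-1766565, Add(1653322, Add(Rational(119829, 244439), Rational(1134076, 176005)))) = Mul(-1766565, Add(1653322, Rational(298302906509, 43022486195))) = Mul(-1766565, Rational(71130321223796299, 43022486195)) = Rational(-25131267182543141788587, 8604497239)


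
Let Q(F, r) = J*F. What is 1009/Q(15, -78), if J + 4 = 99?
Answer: 1009/1425 ≈ 0.70807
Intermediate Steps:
J = 95 (J = -4 + 99 = 95)
Q(F, r) = 95*F
1009/Q(15, -78) = 1009/((95*15)) = 1009/1425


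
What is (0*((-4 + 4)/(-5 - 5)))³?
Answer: 0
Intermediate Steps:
(0*((-4 + 4)/(-5 - 5)))³ = (0*(0/(-10)))³ = (0*(0*(-⅒)))³ = (0*0)³ = 0³ = 0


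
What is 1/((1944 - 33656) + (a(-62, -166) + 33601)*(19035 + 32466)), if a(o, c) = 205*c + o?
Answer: -1/25318703 ≈ -3.9497e-8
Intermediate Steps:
a(o, c) = o + 205*c
1/((1944 - 33656) + (a(-62, -166) + 33601)*(19035 + 32466)) = 1/((1944 - 33656) + ((-62 + 205*(-166)) + 33601)*(19035 + 32466)) = 1/(-31712 + ((-62 - 34030) + 33601)*51501) = 1/(-31712 + (-34092 + 33601)*51501) = 1/(-31712 - 491*51501) = 1/(-31712 - 25286991) = 1/(-25318703) = -1/25318703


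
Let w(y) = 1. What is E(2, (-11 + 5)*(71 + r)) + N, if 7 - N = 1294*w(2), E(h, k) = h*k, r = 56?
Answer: -2811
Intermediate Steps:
N = -1287 (N = 7 - 1294 = -1287)
E(2, (-11 + 5)*(71 + r)) + N = 2*((-11 + 5)*(71 + 56)) - 1287 = 2*(-6*127) - 1287 = 2*(-762) - 1287 = -1524 - 1287 = -2811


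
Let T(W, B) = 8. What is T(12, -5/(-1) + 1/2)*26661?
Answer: 213288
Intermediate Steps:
T(12, -5/(-1) + 1/2)*26661 = 8*26661 = 213288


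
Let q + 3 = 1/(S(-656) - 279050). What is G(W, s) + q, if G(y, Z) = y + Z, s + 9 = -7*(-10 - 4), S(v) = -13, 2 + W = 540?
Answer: 174135311/279063 ≈ 624.00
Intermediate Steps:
W = 538 (W = -2 + 540 = 538)
s = 89 (s = -9 - 7*(-10 - 4) = -9 - 7*(-14) = -9 + 98 = 89)
G(y, Z) = Z + y
q = -837190/279063 (q = -3 + 1/(-13 - 279050) = -3 + 1/(-279063) = -3 - 1/279063 = -837190/279063 ≈ -3.0000)
G(W, s) + q = (89 + 538) - 837190/279063 = 627 - 837190/279063 = 174135311/279063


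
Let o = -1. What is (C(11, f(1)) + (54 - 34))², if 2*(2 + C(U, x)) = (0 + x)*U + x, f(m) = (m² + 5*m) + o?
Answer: 2304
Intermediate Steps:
f(m) = -1 + m² + 5*m (f(m) = (m² + 5*m) - 1 = -1 + m² + 5*m)
C(U, x) = -2 + x/2 + U*x/2 (C(U, x) = -2 + ((0 + x)*U + x)/2 = -2 + (x*U + x)/2 = -2 + (U*x + x)/2 = -2 + (x + U*x)/2 = -2 + (x/2 + U*x/2) = -2 + x/2 + U*x/2)
(C(11, f(1)) + (54 - 34))² = ((-2 + (-1 + 1² + 5*1)/2 + (½)*11*(-1 + 1² + 5*1)) + (54 - 34))² = ((-2 + (-1 + 1 + 5)/2 + (½)*11*(-1 + 1 + 5)) + 20)² = ((-2 + (½)*5 + (½)*11*5) + 20)² = ((-2 + 5/2 + 55/2) + 20)² = (28 + 20)² = 48² = 2304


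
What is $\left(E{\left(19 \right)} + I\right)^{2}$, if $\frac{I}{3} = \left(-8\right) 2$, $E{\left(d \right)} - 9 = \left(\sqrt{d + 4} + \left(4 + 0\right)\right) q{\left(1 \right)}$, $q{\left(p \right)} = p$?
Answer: $\left(35 - \sqrt{23}\right)^{2} \approx 912.29$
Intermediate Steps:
$E{\left(d \right)} = 13 + \sqrt{4 + d}$ ($E{\left(d \right)} = 9 + \left(\sqrt{d + 4} + \left(4 + 0\right)\right) 1 = 9 + \left(\sqrt{4 + d} + 4\right) 1 = 9 + \left(4 + \sqrt{4 + d}\right) 1 = 9 + \left(4 + \sqrt{4 + d}\right) = 13 + \sqrt{4 + d}$)
$I = -48$ ($I = 3 \left(\left(-8\right) 2\right) = 3 \left(-16\right) = -48$)
$\left(E{\left(19 \right)} + I\right)^{2} = \left(\left(13 + \sqrt{4 + 19}\right) - 48\right)^{2} = \left(\left(13 + \sqrt{23}\right) - 48\right)^{2} = \left(-35 + \sqrt{23}\right)^{2}$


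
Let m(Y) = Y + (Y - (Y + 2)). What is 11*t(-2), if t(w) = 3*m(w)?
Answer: -132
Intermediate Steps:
m(Y) = -2 + Y (m(Y) = Y + (Y - (2 + Y)) = Y + (Y + (-2 - Y)) = Y - 2 = -2 + Y)
t(w) = -6 + 3*w (t(w) = 3*(-2 + w) = -6 + 3*w)
11*t(-2) = 11*(-6 + 3*(-2)) = 11*(-6 - 6) = 11*(-12) = -132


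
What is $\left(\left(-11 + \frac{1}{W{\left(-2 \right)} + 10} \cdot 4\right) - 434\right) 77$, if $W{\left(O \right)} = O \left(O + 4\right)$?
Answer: $- \frac{102641}{3} \approx -34214.0$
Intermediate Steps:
$W{\left(O \right)} = O \left(4 + O\right)$
$\left(\left(-11 + \frac{1}{W{\left(-2 \right)} + 10} \cdot 4\right) - 434\right) 77 = \left(\left(-11 + \frac{1}{- 2 \left(4 - 2\right) + 10} \cdot 4\right) - 434\right) 77 = \left(\left(-11 + \frac{1}{\left(-2\right) 2 + 10} \cdot 4\right) - 434\right) 77 = \left(\left(-11 + \frac{1}{-4 + 10} \cdot 4\right) - 434\right) 77 = \left(\left(-11 + \frac{1}{6} \cdot 4\right) - 434\right) 77 = \left(\left(-11 + \frac{2}{3}\right) - 434\right) 77 = \left(- \frac{31}{3} - 434\right) 77 = \left(- \frac{1333}{3}\right) 77 = - \frac{102641}{3}$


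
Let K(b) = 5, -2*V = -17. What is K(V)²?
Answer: 25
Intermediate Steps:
V = 17/2 (V = -½*(-17) = 17/2 ≈ 8.5000)
K(V)² = 5² = 25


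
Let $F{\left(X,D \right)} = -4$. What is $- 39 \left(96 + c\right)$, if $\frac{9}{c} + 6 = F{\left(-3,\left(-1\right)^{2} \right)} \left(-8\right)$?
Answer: $- \frac{7515}{2} \approx -3757.5$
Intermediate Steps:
$c = \frac{9}{26}$ ($c = \frac{9}{-6 - -32} = \frac{9}{-6 + 32} = \frac{9}{26} \approx 0.34615$)
$- 39 \left(96 + c\right) = - 39 \left(96 + \frac{9}{26}\right) = \left(-39\right) \frac{2505}{26} = - \frac{7515}{2}$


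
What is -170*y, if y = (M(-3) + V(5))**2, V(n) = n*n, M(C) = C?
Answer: -82280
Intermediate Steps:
V(n) = n**2
y = 484 (y = (-3 + 5**2)**2 = (-3 + 25)**2 = 22**2 = 484)
-170*y = -170*484 = -82280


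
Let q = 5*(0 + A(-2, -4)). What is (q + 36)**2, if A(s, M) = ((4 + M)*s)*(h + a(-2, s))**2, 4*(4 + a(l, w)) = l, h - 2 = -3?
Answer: 1296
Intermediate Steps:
h = -1 (h = 2 - 3 = -1)
a(l, w) = -4 + l/4
A(s, M) = 121*s*(4 + M)/4 (A(s, M) = ((4 + M)*s)*(-1 + (-4 + (1/4)*(-2)))**2 = (s*(4 + M))*(-1 + (-4 - 1/2))**2 = (s*(4 + M))*(-1 - 9/2)**2 = (s*(4 + M))*(-11/2)**2 = (s*(4 + M))*(121/4) = 121*s*(4 + M)/4)
q = 0 (q = 5*(0 + (121/4)*(-2)*(4 - 4)) = 5*(0 + (121/4)*(-2)*0) = 5*(0 + 0) = 5*0 = 0)
(q + 36)**2 = (0 + 36)**2 = 36**2 = 1296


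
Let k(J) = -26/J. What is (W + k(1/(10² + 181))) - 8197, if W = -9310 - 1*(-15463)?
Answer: -9350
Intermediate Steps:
W = 6153 (W = -9310 + 15463 = 6153)
(W + k(1/(10² + 181))) - 8197 = (6153 - 26/(1/(10² + 181))) - 8197 = (6153 - 26/(1/(100 + 181))) - 8197 = (6153 - 26/(1/281)) - 8197 = (6153 - 26/1/281) - 8197 = (6153 - 26*281) - 8197 = (6153 - 7306) - 8197 = -1153 - 8197 = -9350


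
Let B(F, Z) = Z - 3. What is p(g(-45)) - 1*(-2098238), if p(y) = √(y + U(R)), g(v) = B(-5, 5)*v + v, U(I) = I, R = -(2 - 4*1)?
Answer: 2098238 + I*√133 ≈ 2.0982e+6 + 11.533*I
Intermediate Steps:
R = 2 (R = -(2 - 4) = -1*(-2) = 2)
B(F, Z) = -3 + Z
g(v) = 3*v (g(v) = (-3 + 5)*v + v = 2*v + v = 3*v)
p(y) = √(2 + y) (p(y) = √(y + 2) = √(2 + y))
p(g(-45)) - 1*(-2098238) = √(2 + 3*(-45)) - 1*(-2098238) = √(2 - 135) + 2098238 = √(-133) + 2098238 = I*√133 + 2098238 = 2098238 + I*√133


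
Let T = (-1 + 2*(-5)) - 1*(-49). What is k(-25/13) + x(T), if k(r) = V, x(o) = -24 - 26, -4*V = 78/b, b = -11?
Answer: -1061/22 ≈ -48.227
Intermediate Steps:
T = 38 (T = (-1 - 10) + 49 = -11 + 49 = 38)
V = 39/22 (V = -39/(2*(-11)) = -39*(-1)/(2*11) = -¼*(-78/11) = 39/22 ≈ 1.7727)
x(o) = -50
k(r) = 39/22
k(-25/13) + x(T) = 39/22 - 50 = -1061/22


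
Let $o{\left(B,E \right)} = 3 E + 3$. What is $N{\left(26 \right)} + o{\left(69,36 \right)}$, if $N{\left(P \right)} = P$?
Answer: $137$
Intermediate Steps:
$o{\left(B,E \right)} = 3 + 3 E$
$N{\left(26 \right)} + o{\left(69,36 \right)} = 26 + \left(3 + 3 \cdot 36\right) = 26 + \left(3 + 108\right) = 26 + 111 = 137$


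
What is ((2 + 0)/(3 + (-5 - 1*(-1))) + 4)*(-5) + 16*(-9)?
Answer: -154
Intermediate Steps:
((2 + 0)/(3 + (-5 - 1*(-1))) + 4)*(-5) + 16*(-9) = (2/(3 + (-5 + 1)) + 4)*(-5) - 144 = (2/(3 - 4) + 4)*(-5) - 144 = (2/(-1) + 4)*(-5) - 144 = (2*(-1) + 4)*(-5) - 144 = (-2 + 4)*(-5) - 144 = 2*(-5) - 144 = -10 - 144 = -154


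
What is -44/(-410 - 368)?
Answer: 22/389 ≈ 0.056555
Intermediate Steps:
-44/(-410 - 368) = -44/(-778) = -44*(-1/778) = 22/389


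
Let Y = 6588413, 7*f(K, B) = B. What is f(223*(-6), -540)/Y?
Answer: -540/46118891 ≈ -1.1709e-5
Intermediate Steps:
f(K, B) = B/7
f(223*(-6), -540)/Y = ((⅐)*(-540))/6588413 = -540/7*1/6588413 = -540/46118891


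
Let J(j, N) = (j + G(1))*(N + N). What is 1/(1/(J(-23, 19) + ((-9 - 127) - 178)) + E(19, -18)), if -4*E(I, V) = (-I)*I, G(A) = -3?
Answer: 2604/235009 ≈ 0.011080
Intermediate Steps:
J(j, N) = 2*N*(-3 + j) (J(j, N) = (j - 3)*(N + N) = (-3 + j)*(2*N) = 2*N*(-3 + j))
E(I, V) = I²/4 (E(I, V) = -(-I)*I/4 = -(-1)*I²/4 = I²/4)
1/(1/(J(-23, 19) + ((-9 - 127) - 178)) + E(19, -18)) = 1/(1/(2*19*(-3 - 23) + ((-9 - 127) - 178)) + (¼)*19²) = 1/(1/(2*19*(-26) + (-136 - 178)) + (¼)*361) = 1/(1/(-988 - 314) + 361/4) = 1/(1/(-1302) + 361/4) = 1/(-1/1302 + 361/4) = 1/(235009/2604) = 2604/235009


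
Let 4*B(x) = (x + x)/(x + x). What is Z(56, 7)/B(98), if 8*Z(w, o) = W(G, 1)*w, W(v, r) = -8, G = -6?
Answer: -224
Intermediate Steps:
B(x) = ¼ (B(x) = ((x + x)/(x + x))/4 = ((2*x)/((2*x)))/4 = ((2*x)*(1/(2*x)))/4 = (¼)*1 = ¼)
Z(w, o) = -w (Z(w, o) = (-8*w)/8 = -w)
Z(56, 7)/B(98) = (-1*56)/(¼) = -56*4 = -224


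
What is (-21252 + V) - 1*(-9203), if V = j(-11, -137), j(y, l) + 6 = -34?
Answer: -12089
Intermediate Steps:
j(y, l) = -40 (j(y, l) = -6 - 34 = -40)
V = -40
(-21252 + V) - 1*(-9203) = (-21252 - 40) - 1*(-9203) = -21292 + 9203 = -12089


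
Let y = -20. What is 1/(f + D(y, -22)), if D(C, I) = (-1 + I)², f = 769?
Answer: 1/1298 ≈ 0.00077042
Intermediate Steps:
1/(f + D(y, -22)) = 1/(769 + (-1 - 22)²) = 1/(769 + (-23)²) = 1/(769 + 529) = 1/1298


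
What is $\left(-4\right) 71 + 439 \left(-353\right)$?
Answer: $-155251$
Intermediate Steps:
$\left(-4\right) 71 + 439 \left(-353\right) = -284 - 154967 = -155251$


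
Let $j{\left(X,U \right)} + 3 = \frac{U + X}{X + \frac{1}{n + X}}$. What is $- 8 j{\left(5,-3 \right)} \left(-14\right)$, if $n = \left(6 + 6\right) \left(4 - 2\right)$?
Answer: $- \frac{21280}{73} \approx -291.51$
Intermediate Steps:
$n = 24$ ($n = 12 \cdot 2 = 24$)
$j{\left(X,U \right)} = -3 + \frac{U + X}{X + \frac{1}{24 + X}}$
$- 8 j{\left(5,-3 \right)} \left(-14\right) = - 8 \frac{-3 - 240 - 2 \cdot 5^{2} + 24 \left(-3\right) - 15}{1 + 5^{2} + 24 \cdot 5} \left(-14\right) = - 8 \frac{-3 - 240 - 50 - 72 - 15}{1 + 25 + 120} \left(-14\right) = - 8 \frac{-3 - 240 - 50 - 72 - 15}{146} \left(-14\right) = - 8 \cdot \frac{1}{146} \left(-380\right) \left(-14\right) = \left(-8\right) \left(- \frac{190}{73}\right) \left(-14\right) = \frac{1520}{73} \left(-14\right) = - \frac{21280}{73}$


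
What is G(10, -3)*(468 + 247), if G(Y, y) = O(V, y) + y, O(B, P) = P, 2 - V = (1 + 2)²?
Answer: -4290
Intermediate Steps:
V = -7 (V = 2 - (1 + 2)² = 2 - 1*3² = 2 - 1*9 = 2 - 9 = -7)
G(Y, y) = 2*y (G(Y, y) = y + y = 2*y)
G(10, -3)*(468 + 247) = (2*(-3))*(468 + 247) = -6*715 = -4290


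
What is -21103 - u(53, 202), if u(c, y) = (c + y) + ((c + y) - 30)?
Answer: -21583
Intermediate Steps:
u(c, y) = -30 + 2*c + 2*y (u(c, y) = (c + y) + (-30 + c + y) = -30 + 2*c + 2*y)
-21103 - u(53, 202) = -21103 - (-30 + 2*53 + 2*202) = -21103 - (-30 + 106 + 404) = -21103 - 1*480 = -21103 - 480 = -21583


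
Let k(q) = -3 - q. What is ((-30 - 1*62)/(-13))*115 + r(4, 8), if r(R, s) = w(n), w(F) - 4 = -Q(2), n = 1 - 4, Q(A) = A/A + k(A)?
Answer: 10684/13 ≈ 821.85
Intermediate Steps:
Q(A) = -2 - A (Q(A) = A/A + (-3 - A) = 1 + (-3 - A) = -2 - A)
n = -3
w(F) = 8 (w(F) = 4 - (-2 - 1*2) = 4 - (-2 - 2) = 4 - 1*(-4) = 4 + 4 = 8)
r(R, s) = 8
((-30 - 1*62)/(-13))*115 + r(4, 8) = ((-30 - 1*62)/(-13))*115 + 8 = ((-30 - 62)*(-1/13))*115 + 8 = -92*(-1/13)*115 + 8 = (92/13)*115 + 8 = 10580/13 + 8 = 10684/13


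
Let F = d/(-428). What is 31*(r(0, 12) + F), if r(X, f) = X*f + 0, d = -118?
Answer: 1829/214 ≈ 8.5467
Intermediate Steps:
r(X, f) = X*f
F = 59/214 (F = -118/(-428) = -118*(-1/428) = 59/214 ≈ 0.27570)
31*(r(0, 12) + F) = 31*(0*12 + 59/214) = 31*(0 + 59/214) = 31*(59/214) = 1829/214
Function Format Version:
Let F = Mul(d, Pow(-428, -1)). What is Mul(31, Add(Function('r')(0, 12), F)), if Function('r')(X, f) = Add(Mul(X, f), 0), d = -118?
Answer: Rational(1829, 214) ≈ 8.5467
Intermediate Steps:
Function('r')(X, f) = Mul(X, f)
F = Rational(59, 214) (F = Mul(-118, Pow(-428, -1)) = Mul(-118, Rational(-1, 428)) = Rational(59, 214) ≈ 0.27570)
Mul(31, Add(Function('r')(0, 12), F)) = Mul(31, Add(Mul(0, 12), Rational(59, 214))) = Mul(31, Add(0, Rational(59, 214))) = Mul(31, Rational(59, 214)) = Rational(1829, 214)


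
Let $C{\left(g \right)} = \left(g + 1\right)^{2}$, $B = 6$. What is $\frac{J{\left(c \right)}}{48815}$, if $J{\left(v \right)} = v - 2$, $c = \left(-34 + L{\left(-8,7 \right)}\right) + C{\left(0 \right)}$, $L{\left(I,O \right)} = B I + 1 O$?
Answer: $- \frac{76}{48815} \approx -0.0015569$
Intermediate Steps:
$L{\left(I,O \right)} = O + 6 I$ ($L{\left(I,O \right)} = 6 I + 1 O = 6 I + O = O + 6 I$)
$C{\left(g \right)} = \left(1 + g\right)^{2}$
$c = -74$ ($c = \left(-34 + \left(7 + 6 \left(-8\right)\right)\right) + \left(1 + 0\right)^{2} = \left(-34 + \left(7 - 48\right)\right) + 1^{2} = \left(-34 - 41\right) + 1 = -75 + 1 = -74$)
$J{\left(v \right)} = -2 + v$ ($J{\left(v \right)} = v - 2 = -2 + v$)
$\frac{J{\left(c \right)}}{48815} = \frac{-2 - 74}{48815} = \left(-76\right) \frac{1}{48815} = - \frac{76}{48815}$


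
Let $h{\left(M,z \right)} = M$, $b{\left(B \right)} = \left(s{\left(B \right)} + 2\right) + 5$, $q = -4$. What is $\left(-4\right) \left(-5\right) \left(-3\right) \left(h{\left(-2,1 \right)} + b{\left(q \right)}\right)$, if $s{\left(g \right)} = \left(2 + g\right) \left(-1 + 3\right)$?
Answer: $-60$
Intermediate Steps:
$s{\left(g \right)} = 4 + 2 g$ ($s{\left(g \right)} = \left(2 + g\right) 2 = 4 + 2 g$)
$b{\left(B \right)} = 11 + 2 B$ ($b{\left(B \right)} = \left(\left(4 + 2 B\right) + 2\right) + 5 = \left(6 + 2 B\right) + 5 = 11 + 2 B$)
$\left(-4\right) \left(-5\right) \left(-3\right) \left(h{\left(-2,1 \right)} + b{\left(q \right)}\right) = \left(-4\right) \left(-5\right) \left(-3\right) \left(-2 + \left(11 + 2 \left(-4\right)\right)\right) = 20 \left(-3\right) \left(-2 + \left(11 - 8\right)\right) = - 60 \left(-2 + 3\right) = \left(-60\right) 1 = -60$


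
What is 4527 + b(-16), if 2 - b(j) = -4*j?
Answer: 4465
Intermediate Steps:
b(j) = 2 + 4*j (b(j) = 2 - (-4)*j = 2 + 4*j)
4527 + b(-16) = 4527 + (2 + 4*(-16)) = 4527 + (2 - 64) = 4527 - 62 = 4465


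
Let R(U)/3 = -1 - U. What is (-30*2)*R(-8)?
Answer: -1260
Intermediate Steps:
R(U) = -3 - 3*U (R(U) = 3*(-1 - U) = -3 - 3*U)
(-30*2)*R(-8) = (-30*2)*(-3 - 3*(-8)) = -60*(-3 + 24) = -60*21 = -1260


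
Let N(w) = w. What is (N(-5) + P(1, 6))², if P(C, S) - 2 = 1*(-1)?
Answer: 16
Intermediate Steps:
P(C, S) = 1 (P(C, S) = 2 + 1*(-1) = 2 - 1 = 1)
(N(-5) + P(1, 6))² = (-5 + 1)² = (-4)² = 16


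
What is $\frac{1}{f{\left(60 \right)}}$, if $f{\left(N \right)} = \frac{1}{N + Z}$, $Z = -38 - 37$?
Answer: $-15$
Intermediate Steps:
$Z = -75$
$f{\left(N \right)} = \frac{1}{-75 + N}$ ($f{\left(N \right)} = \frac{1}{N - 75} = \frac{1}{-75 + N}$)
$\frac{1}{f{\left(60 \right)}} = \frac{1}{\frac{1}{-75 + 60}} = \frac{1}{\frac{1}{-15}} = \frac{1}{- \frac{1}{15}} = -15$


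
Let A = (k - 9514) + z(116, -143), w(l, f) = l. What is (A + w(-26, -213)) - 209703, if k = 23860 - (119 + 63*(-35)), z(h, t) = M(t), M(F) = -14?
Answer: -193311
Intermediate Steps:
z(h, t) = -14
k = 25946 (k = 23860 - (119 - 2205) = 23860 - 1*(-2086) = 23860 + 2086 = 25946)
A = 16418 (A = (25946 - 9514) - 14 = 16432 - 14 = 16418)
(A + w(-26, -213)) - 209703 = (16418 - 26) - 209703 = 16392 - 209703 = -193311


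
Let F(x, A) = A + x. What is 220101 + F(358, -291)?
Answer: 220168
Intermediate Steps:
220101 + F(358, -291) = 220101 + (-291 + 358) = 220101 + 67 = 220168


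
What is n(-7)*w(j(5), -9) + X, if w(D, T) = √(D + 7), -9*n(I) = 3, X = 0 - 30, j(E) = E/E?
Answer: -30 - 2*√2/3 ≈ -30.943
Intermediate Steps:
j(E) = 1
X = -30
n(I) = -⅓ (n(I) = -⅑*3 = -⅓)
w(D, T) = √(7 + D)
n(-7)*w(j(5), -9) + X = -√(7 + 1)/3 - 30 = -2*√2/3 - 30 = -30 - 2*√2/3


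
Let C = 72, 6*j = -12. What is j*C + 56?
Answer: -88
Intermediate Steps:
j = -2 (j = (⅙)*(-12) = -2)
j*C + 56 = -2*72 + 56 = -144 + 56 = -88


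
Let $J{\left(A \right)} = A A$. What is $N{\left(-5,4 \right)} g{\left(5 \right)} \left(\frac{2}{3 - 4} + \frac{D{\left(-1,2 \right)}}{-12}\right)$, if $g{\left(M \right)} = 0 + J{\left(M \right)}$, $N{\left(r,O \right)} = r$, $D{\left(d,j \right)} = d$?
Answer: $\frac{2875}{12} \approx 239.58$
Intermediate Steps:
$J{\left(A \right)} = A^{2}$
$g{\left(M \right)} = M^{2}$ ($g{\left(M \right)} = 0 + M^{2} = M^{2}$)
$N{\left(-5,4 \right)} g{\left(5 \right)} \left(\frac{2}{3 - 4} + \frac{D{\left(-1,2 \right)}}{-12}\right) = - 5 \cdot 5^{2} \left(\frac{2}{3 - 4} - \frac{1}{-12}\right) = \left(-5\right) 25 \left(\frac{2}{3 - 4} - - \frac{1}{12}\right) = - 125 \left(\frac{2}{-1} + \frac{1}{12}\right) = - 125 \left(2 \left(-1\right) + \frac{1}{12}\right) = - 125 \left(-2 + \frac{1}{12}\right) = \left(-125\right) \left(- \frac{23}{12}\right) = \frac{2875}{12}$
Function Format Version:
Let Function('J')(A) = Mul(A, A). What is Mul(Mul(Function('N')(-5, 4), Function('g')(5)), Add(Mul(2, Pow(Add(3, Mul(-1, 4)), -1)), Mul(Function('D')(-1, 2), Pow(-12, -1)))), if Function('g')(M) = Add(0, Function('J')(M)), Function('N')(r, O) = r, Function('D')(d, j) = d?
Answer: Rational(2875, 12) ≈ 239.58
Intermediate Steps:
Function('J')(A) = Pow(A, 2)
Function('g')(M) = Pow(M, 2) (Function('g')(M) = Add(0, Pow(M, 2)) = Pow(M, 2))
Mul(Mul(Function('N')(-5, 4), Function('g')(5)), Add(Mul(2, Pow(Add(3, Mul(-1, 4)), -1)), Mul(Function('D')(-1, 2), Pow(-12, -1)))) = Mul(Mul(-5, Pow(5, 2)), Add(Mul(2, Pow(Add(3, Mul(-1, 4)), -1)), Mul(-1, Pow(-12, -1)))) = Mul(Mul(-5, 25), Add(Mul(2, Pow(Add(3, -4), -1)), Mul(-1, Rational(-1, 12)))) = Mul(-125, Add(Mul(2, Pow(-1, -1)), Rational(1, 12))) = Mul(-125, Add(Mul(2, -1), Rational(1, 12))) = Mul(-125, Add(-2, Rational(1, 12))) = Mul(-125, Rational(-23, 12)) = Rational(2875, 12)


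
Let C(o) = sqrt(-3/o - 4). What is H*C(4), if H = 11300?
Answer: 5650*I*sqrt(19) ≈ 24628.0*I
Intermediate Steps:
C(o) = sqrt(-4 - 3/o)
H*C(4) = 11300*sqrt(-4 - 3/4) = 11300*sqrt(-19/4) = 11300*(I*sqrt(19)/2) = 5650*I*sqrt(19)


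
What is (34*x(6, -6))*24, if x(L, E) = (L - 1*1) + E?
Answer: -816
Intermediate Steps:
x(L, E) = -1 + E + L (x(L, E) = (L - 1) + E = (-1 + L) + E = -1 + E + L)
(34*x(6, -6))*24 = (34*(-1 - 6 + 6))*24 = (34*(-1))*24 = -34*24 = -816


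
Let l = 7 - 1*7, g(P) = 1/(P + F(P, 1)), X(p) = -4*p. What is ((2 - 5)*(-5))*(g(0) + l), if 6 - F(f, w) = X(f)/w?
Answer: 5/2 ≈ 2.5000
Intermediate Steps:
F(f, w) = 6 + 4*f/w (F(f, w) = 6 - (-4*f)/w = 6 - (-4)*f/w = 6 + 4*f/w)
g(P) = 1/(6 + 5*P) (g(P) = 1/(P + (6 + 4*P/1)) = 1/(P + (6 + 4*P*1)) = 1/(P + (6 + 4*P)) = 1/(6 + 5*P))
l = 0 (l = 7 - 7 = 0)
((2 - 5)*(-5))*(g(0) + l) = ((2 - 5)*(-5))*(1/(6 + 5*0) + 0) = (-3*(-5))*(1/(6 + 0) + 0) = 15*(1/6 + 0) = 15*(1/6) = 5/2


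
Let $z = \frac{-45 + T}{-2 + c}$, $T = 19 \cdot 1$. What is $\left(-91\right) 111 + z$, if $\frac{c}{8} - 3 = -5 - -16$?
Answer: $- \frac{555568}{55} \approx -10101.0$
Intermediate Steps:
$T = 19$
$c = 112$ ($c = 24 + 8 \left(-5 - -16\right) = 24 + 8 \left(-5 + 16\right) = 24 + 8 \cdot 11 = 24 + 88 = 112$)
$z = - \frac{13}{55}$ ($z = \frac{-45 + 19}{-2 + 112} = - \frac{26}{110} = \left(-26\right) \frac{1}{110} = - \frac{13}{55} \approx -0.23636$)
$\left(-91\right) 111 + z = \left(-91\right) 111 - \frac{13}{55} = -10101 - \frac{13}{55} = - \frac{555568}{55}$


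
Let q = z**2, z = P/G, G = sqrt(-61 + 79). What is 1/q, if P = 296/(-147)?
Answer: 194481/43808 ≈ 4.4394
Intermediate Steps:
G = 3*sqrt(2) (G = sqrt(18) = 3*sqrt(2) ≈ 4.2426)
P = -296/147 (P = 296*(-1/147) = -296/147 ≈ -2.0136)
z = -148*sqrt(2)/441 (z = -296*sqrt(2)/6/147 = -148*sqrt(2)/441 ≈ -0.47461)
q = 43808/194481 (q = (-148*sqrt(2)/441)**2 = 43808/194481 ≈ 0.22526)
1/q = 1/(43808/194481) = 194481/43808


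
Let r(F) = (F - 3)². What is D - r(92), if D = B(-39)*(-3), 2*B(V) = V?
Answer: -15725/2 ≈ -7862.5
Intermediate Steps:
r(F) = (-3 + F)²
B(V) = V/2
D = 117/2 (D = ((½)*(-39))*(-3) = -39/2*(-3) = 117/2 ≈ 58.500)
D - r(92) = 117/2 - (-3 + 92)² = 117/2 - 1*89² = 117/2 - 1*7921 = 117/2 - 7921 = -15725/2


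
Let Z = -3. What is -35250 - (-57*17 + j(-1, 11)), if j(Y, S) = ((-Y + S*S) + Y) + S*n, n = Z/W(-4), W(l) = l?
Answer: -137641/4 ≈ -34410.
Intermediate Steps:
n = ¾ (n = -3/(-4) = -3*(-¼) = ¾ ≈ 0.75000)
j(Y, S) = S² + 3*S/4 (j(Y, S) = ((-Y + S*S) + Y) + S*(¾) = ((-Y + S²) + Y) + 3*S/4 = ((S² - Y) + Y) + 3*S/4 = S² + 3*S/4)
-35250 - (-57*17 + j(-1, 11)) = -35250 - (-57*17 + (¼)*11*(3 + 4*11)) = -35250 - (-969 + (¼)*11*(3 + 44)) = -35250 - (-969 + (¼)*11*47) = -35250 - (-969 + 517/4) = -35250 - 1*(-3359/4) = -35250 + 3359/4 = -137641/4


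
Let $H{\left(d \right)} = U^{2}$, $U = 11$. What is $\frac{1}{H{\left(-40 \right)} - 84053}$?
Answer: $- \frac{1}{83932} \approx -1.1914 \cdot 10^{-5}$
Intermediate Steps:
$H{\left(d \right)} = 121$ ($H{\left(d \right)} = 11^{2} = 121$)
$\frac{1}{H{\left(-40 \right)} - 84053} = \frac{1}{121 - 84053} = \frac{1}{-83932} = - \frac{1}{83932}$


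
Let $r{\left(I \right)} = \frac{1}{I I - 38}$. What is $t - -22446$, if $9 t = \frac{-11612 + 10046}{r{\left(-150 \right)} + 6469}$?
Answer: $\frac{3261549808446}{145306679} \approx 22446.0$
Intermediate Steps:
$r{\left(I \right)} = \frac{1}{-38 + I^{2}}$ ($r{\left(I \right)} = \frac{1}{I^{2} - 38} = \frac{1}{-38 + I^{2}}$)
$t = - \frac{3908388}{145306679}$ ($t = \frac{\left(-11612 + 10046\right) \frac{1}{\frac{1}{-38 + \left(-150\right)^{2}} + 6469}}{9} = \frac{\left(-1566\right) \frac{1}{\frac{1}{-38 + 22500} + 6469}}{9} = \frac{\left(-1566\right) \frac{1}{\frac{1}{22462} + 6469}}{9} = \frac{\left(-1566\right) \frac{1}{\frac{145306679}{22462}}}{9} = \frac{\left(-1566\right) \frac{22462}{145306679}}{9} = \frac{1}{9} \left(- \frac{35175492}{145306679}\right) = - \frac{3908388}{145306679} \approx -0.026898$)
$t - -22446 = - \frac{3908388}{145306679} - -22446 = - \frac{3908388}{145306679} + 22446 = \frac{3261549808446}{145306679}$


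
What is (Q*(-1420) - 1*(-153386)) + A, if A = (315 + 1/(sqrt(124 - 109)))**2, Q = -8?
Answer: 3959566/15 + 42*sqrt(15) ≈ 2.6413e+5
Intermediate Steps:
A = (315 + sqrt(15)/15)**2 (A = (315 + 1/(sqrt(15)))**2 = (315 + sqrt(15)/15)**2 ≈ 99388.)
(Q*(-1420) - 1*(-153386)) + A = (-8*(-1420) - 1*(-153386)) + (1488376/15 + 42*sqrt(15)) = (11360 + 153386) + (1488376/15 + 42*sqrt(15)) = 164746 + (1488376/15 + 42*sqrt(15)) = 3959566/15 + 42*sqrt(15)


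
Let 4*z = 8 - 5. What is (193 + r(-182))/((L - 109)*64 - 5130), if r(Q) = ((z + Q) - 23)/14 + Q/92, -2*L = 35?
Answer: -227245/17035088 ≈ -0.013340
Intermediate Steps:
L = -35/2 (L = -1/2*35 = -35/2 ≈ -17.500)
z = 3/4 (z = (8 - 5)/4 = (1/4)*3 = 3/4 ≈ 0.75000)
r(Q) = -89/56 + 53*Q/644 (r(Q) = ((3/4 + Q) - 23)/14 + Q/92 = (-89/4 + Q)*(1/14) + Q*(1/92) = (-89/56 + Q/14) + Q/92 = -89/56 + 53*Q/644)
(193 + r(-182))/((L - 109)*64 - 5130) = (193 + (-89/56 + (53/644)*(-182)))/((-35/2 - 109)*64 - 5130) = (193 + (-89/56 - 689/46))/(-253/2*64 - 5130) = (193 - 21339/1288)/(-8096 - 5130) = (227245/1288)/(-13226) = (227245/1288)*(-1/13226) = -227245/17035088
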